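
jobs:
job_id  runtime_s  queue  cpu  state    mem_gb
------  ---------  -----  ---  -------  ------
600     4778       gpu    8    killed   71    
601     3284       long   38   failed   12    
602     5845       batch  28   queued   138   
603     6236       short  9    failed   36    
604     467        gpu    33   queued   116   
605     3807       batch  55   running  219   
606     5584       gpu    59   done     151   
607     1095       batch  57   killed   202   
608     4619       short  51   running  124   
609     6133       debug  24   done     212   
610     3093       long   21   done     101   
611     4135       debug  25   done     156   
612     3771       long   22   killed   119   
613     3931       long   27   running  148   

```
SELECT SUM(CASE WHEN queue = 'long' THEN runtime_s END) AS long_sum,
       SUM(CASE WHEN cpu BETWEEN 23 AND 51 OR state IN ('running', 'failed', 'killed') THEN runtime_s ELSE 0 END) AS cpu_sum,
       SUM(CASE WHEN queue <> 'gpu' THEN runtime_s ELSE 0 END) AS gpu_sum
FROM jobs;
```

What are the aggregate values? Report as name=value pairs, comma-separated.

long_sum=14079, cpu_sum=48101, gpu_sum=45949

[long_sum: queue = 'long']
job_id=600: ✗
job_id=601: ✓ → 3284
job_id=602: ✗
job_id=603: ✗
job_id=604: ✗
job_id=605: ✗
job_id=606: ✗
job_id=607: ✗
job_id=608: ✗
job_id=609: ✗
job_id=610: ✓ → 3093
job_id=611: ✗
job_id=612: ✓ → 3771
job_id=613: ✓ → 3931
long_sum = 3284 + 3093 + 3771 + 3931 = 14079
—
[cpu_sum: cpu BETWEEN 23 AND 51 OR state IN ('running', 'failed', 'killed')]
job_id=600: ✓ → 4778
job_id=601: ✓ → 3284
job_id=602: ✓ → 5845
job_id=603: ✓ → 6236
job_id=604: ✓ → 467
job_id=605: ✓ → 3807
job_id=606: ✗
job_id=607: ✓ → 1095
job_id=608: ✓ → 4619
job_id=609: ✓ → 6133
job_id=610: ✗
job_id=611: ✓ → 4135
job_id=612: ✓ → 3771
job_id=613: ✓ → 3931
cpu_sum = 4778 + 3284 + 5845 + 6236 + 467 + 3807 + 1095 + 4619 + 6133 + 4135 + 3771 + 3931 = 48101
—
[gpu_sum: queue <> 'gpu']
job_id=600: ✗
job_id=601: ✓ → 3284
job_id=602: ✓ → 5845
job_id=603: ✓ → 6236
job_id=604: ✗
job_id=605: ✓ → 3807
job_id=606: ✗
job_id=607: ✓ → 1095
job_id=608: ✓ → 4619
job_id=609: ✓ → 6133
job_id=610: ✓ → 3093
job_id=611: ✓ → 4135
job_id=612: ✓ → 3771
job_id=613: ✓ → 3931
gpu_sum = 3284 + 5845 + 6236 + 3807 + 1095 + 4619 + 6133 + 3093 + 4135 + 3771 + 3931 = 45949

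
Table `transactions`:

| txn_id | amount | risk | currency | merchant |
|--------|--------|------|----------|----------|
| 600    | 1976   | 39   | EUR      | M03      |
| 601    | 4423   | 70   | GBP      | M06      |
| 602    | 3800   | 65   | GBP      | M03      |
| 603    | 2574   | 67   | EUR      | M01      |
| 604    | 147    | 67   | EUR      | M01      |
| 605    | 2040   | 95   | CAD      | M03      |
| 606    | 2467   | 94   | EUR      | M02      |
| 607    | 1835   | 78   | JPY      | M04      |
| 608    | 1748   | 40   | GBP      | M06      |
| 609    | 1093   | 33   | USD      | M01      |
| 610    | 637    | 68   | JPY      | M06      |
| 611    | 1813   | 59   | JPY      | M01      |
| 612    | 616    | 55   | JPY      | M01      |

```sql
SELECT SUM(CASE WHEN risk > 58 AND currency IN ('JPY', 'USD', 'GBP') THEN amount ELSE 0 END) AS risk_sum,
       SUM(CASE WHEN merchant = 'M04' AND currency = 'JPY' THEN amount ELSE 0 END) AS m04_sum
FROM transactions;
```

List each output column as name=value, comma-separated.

risk_sum=12508, m04_sum=1835

[risk_sum: risk > 58 AND currency IN ('JPY', 'USD', 'GBP')]
txn_id=600: ✗
txn_id=601: ✓ → 4423
txn_id=602: ✓ → 3800
txn_id=603: ✗
txn_id=604: ✗
txn_id=605: ✗
txn_id=606: ✗
txn_id=607: ✓ → 1835
txn_id=608: ✗
txn_id=609: ✗
txn_id=610: ✓ → 637
txn_id=611: ✓ → 1813
txn_id=612: ✗
risk_sum = 4423 + 3800 + 1835 + 637 + 1813 = 12508
—
[m04_sum: merchant = 'M04' AND currency = 'JPY']
txn_id=600: ✗
txn_id=601: ✗
txn_id=602: ✗
txn_id=603: ✗
txn_id=604: ✗
txn_id=605: ✗
txn_id=606: ✗
txn_id=607: ✓ → 1835
txn_id=608: ✗
txn_id=609: ✗
txn_id=610: ✗
txn_id=611: ✗
txn_id=612: ✗
m04_sum = 1835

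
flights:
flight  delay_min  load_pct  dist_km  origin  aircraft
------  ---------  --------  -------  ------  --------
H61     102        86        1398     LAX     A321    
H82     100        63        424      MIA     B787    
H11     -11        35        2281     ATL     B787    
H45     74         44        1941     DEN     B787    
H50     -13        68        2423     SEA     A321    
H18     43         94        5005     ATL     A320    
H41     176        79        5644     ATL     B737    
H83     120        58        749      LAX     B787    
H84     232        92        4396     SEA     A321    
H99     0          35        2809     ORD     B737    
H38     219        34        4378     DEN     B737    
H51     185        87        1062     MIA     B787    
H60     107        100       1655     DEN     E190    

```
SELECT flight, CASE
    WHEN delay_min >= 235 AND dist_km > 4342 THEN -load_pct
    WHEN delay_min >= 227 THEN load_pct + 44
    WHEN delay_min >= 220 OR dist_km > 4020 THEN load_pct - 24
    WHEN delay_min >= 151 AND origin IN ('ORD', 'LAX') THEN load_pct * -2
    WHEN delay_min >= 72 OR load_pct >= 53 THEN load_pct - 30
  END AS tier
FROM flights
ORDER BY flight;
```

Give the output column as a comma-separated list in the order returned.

NULL, 70, 10, 55, 14, 38, 57, 70, 56, 33, 28, 136, NULL

flight=H11: (no match → NULL) → NULL
flight=H18: delay_min >= 220 OR dist_km > 4020 → 70
flight=H38: delay_min >= 220 OR dist_km > 4020 → 10
flight=H41: delay_min >= 220 OR dist_km > 4020 → 55
flight=H45: delay_min >= 72 OR load_pct >= 53 → 14
flight=H50: delay_min >= 72 OR load_pct >= 53 → 38
flight=H51: delay_min >= 72 OR load_pct >= 53 → 57
flight=H60: delay_min >= 72 OR load_pct >= 53 → 70
flight=H61: delay_min >= 72 OR load_pct >= 53 → 56
flight=H82: delay_min >= 72 OR load_pct >= 53 → 33
flight=H83: delay_min >= 72 OR load_pct >= 53 → 28
flight=H84: delay_min >= 227 → 136
flight=H99: (no match → NULL) → NULL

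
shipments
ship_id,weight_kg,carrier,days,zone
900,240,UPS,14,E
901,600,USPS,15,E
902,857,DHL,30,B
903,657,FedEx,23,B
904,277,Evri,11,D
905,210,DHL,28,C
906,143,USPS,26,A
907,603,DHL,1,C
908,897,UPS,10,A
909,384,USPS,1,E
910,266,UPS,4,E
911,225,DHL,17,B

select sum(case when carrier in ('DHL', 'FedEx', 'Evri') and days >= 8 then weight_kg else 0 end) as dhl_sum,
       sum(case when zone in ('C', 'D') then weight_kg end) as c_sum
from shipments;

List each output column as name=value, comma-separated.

dhl_sum=2226, c_sum=1090

[dhl_sum: carrier in ('DHL', 'FedEx', 'Evri') and days >= 8]
ship_id=900: ✗
ship_id=901: ✗
ship_id=902: ✓ → 857
ship_id=903: ✓ → 657
ship_id=904: ✓ → 277
ship_id=905: ✓ → 210
ship_id=906: ✗
ship_id=907: ✗
ship_id=908: ✗
ship_id=909: ✗
ship_id=910: ✗
ship_id=911: ✓ → 225
dhl_sum = 857 + 657 + 277 + 210 + 225 = 2226
—
[c_sum: zone in ('C', 'D')]
ship_id=900: ✗
ship_id=901: ✗
ship_id=902: ✗
ship_id=903: ✗
ship_id=904: ✓ → 277
ship_id=905: ✓ → 210
ship_id=906: ✗
ship_id=907: ✓ → 603
ship_id=908: ✗
ship_id=909: ✗
ship_id=910: ✗
ship_id=911: ✗
c_sum = 277 + 210 + 603 = 1090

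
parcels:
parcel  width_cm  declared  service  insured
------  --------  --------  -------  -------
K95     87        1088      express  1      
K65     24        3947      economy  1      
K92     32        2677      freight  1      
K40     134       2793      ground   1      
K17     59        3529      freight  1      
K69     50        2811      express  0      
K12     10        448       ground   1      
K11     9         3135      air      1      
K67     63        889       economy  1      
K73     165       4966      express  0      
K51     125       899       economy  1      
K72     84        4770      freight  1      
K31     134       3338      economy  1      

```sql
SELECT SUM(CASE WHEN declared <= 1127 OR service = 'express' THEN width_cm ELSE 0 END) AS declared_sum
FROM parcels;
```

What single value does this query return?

500

parcel=K95: ✓ → 87
parcel=K65: ✗
parcel=K92: ✗
parcel=K40: ✗
parcel=K17: ✗
parcel=K69: ✓ → 50
parcel=K12: ✓ → 10
parcel=K11: ✗
parcel=K67: ✓ → 63
parcel=K73: ✓ → 165
parcel=K51: ✓ → 125
parcel=K72: ✗
parcel=K31: ✗
declared_sum = 87 + 50 + 10 + 63 + 165 + 125 = 500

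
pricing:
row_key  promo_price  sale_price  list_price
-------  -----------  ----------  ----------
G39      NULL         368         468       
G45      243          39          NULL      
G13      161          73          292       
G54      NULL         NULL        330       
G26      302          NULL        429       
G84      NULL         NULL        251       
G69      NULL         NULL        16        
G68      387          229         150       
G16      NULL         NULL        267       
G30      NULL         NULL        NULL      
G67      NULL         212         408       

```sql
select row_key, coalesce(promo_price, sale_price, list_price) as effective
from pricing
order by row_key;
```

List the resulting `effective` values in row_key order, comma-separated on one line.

row_key=G13: promo_price=161 → 161
row_key=G16: promo_price=NULL, sale_price=NULL, list_price=267 → 267
row_key=G26: promo_price=302 → 302
row_key=G30: promo_price=NULL, sale_price=NULL, list_price=NULL (all NULL) → NULL
row_key=G39: promo_price=NULL, sale_price=368 → 368
row_key=G45: promo_price=243 → 243
row_key=G54: promo_price=NULL, sale_price=NULL, list_price=330 → 330
row_key=G67: promo_price=NULL, sale_price=212 → 212
row_key=G68: promo_price=387 → 387
row_key=G69: promo_price=NULL, sale_price=NULL, list_price=16 → 16
row_key=G84: promo_price=NULL, sale_price=NULL, list_price=251 → 251

161, 267, 302, NULL, 368, 243, 330, 212, 387, 16, 251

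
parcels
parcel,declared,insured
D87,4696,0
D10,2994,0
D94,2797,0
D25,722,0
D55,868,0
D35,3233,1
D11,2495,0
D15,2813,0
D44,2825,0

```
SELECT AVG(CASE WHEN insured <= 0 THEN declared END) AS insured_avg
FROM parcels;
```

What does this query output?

2526.25

parcel=D87: ✓ → 4696
parcel=D10: ✓ → 2994
parcel=D94: ✓ → 2797
parcel=D25: ✓ → 722
parcel=D55: ✓ → 868
parcel=D35: ✗
parcel=D11: ✓ → 2495
parcel=D15: ✓ → 2813
parcel=D44: ✓ → 2825
insured_avg = (4696 + 2994 + 2797 + 722 + 868 + 2495 + 2813 + 2825) / 8 = 2526.25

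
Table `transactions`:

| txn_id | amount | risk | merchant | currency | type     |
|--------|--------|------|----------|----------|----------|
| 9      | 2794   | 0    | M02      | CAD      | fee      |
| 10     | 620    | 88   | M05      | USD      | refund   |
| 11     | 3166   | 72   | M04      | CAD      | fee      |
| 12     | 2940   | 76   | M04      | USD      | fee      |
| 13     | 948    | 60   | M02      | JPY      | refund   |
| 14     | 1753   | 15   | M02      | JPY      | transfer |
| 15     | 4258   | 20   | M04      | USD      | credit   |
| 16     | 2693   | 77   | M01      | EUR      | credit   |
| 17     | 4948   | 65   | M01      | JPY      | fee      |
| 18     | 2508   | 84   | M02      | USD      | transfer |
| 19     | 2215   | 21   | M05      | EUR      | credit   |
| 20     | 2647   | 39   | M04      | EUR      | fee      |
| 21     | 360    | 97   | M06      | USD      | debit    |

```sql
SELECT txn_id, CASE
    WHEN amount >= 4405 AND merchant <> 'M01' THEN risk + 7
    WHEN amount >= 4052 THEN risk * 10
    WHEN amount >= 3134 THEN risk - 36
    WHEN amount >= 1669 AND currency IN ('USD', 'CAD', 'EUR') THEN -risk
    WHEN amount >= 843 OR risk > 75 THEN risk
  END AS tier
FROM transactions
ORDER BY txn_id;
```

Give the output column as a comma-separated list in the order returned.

0, 88, 36, -76, 60, 15, 200, -77, 650, -84, -21, -39, 97

txn_id=9: amount >= 1669 AND currency IN ('USD', 'CAD', 'EUR') → 0
txn_id=10: amount >= 843 OR risk > 75 → 88
txn_id=11: amount >= 3134 → 36
txn_id=12: amount >= 1669 AND currency IN ('USD', 'CAD', 'EUR') → -76
txn_id=13: amount >= 843 OR risk > 75 → 60
txn_id=14: amount >= 843 OR risk > 75 → 15
txn_id=15: amount >= 4052 → 200
txn_id=16: amount >= 1669 AND currency IN ('USD', 'CAD', 'EUR') → -77
txn_id=17: amount >= 4052 → 650
txn_id=18: amount >= 1669 AND currency IN ('USD', 'CAD', 'EUR') → -84
txn_id=19: amount >= 1669 AND currency IN ('USD', 'CAD', 'EUR') → -21
txn_id=20: amount >= 1669 AND currency IN ('USD', 'CAD', 'EUR') → -39
txn_id=21: amount >= 843 OR risk > 75 → 97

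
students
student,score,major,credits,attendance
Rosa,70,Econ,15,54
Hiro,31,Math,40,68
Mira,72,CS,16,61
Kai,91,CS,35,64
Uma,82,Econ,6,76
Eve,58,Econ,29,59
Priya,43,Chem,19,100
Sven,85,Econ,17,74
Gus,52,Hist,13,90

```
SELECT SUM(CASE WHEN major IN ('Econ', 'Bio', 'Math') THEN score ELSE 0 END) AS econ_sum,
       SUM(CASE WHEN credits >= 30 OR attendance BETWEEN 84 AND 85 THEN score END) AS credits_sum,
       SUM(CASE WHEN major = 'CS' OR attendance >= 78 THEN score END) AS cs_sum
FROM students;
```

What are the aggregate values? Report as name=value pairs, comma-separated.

[econ_sum: major IN ('Econ', 'Bio', 'Math')]
student=Rosa: ✓ → 70
student=Hiro: ✓ → 31
student=Mira: ✗
student=Kai: ✗
student=Uma: ✓ → 82
student=Eve: ✓ → 58
student=Priya: ✗
student=Sven: ✓ → 85
student=Gus: ✗
econ_sum = 70 + 31 + 82 + 58 + 85 = 326
—
[credits_sum: credits >= 30 OR attendance BETWEEN 84 AND 85]
student=Rosa: ✗
student=Hiro: ✓ → 31
student=Mira: ✗
student=Kai: ✓ → 91
student=Uma: ✗
student=Eve: ✗
student=Priya: ✗
student=Sven: ✗
student=Gus: ✗
credits_sum = 31 + 91 = 122
—
[cs_sum: major = 'CS' OR attendance >= 78]
student=Rosa: ✗
student=Hiro: ✗
student=Mira: ✓ → 72
student=Kai: ✓ → 91
student=Uma: ✗
student=Eve: ✗
student=Priya: ✓ → 43
student=Sven: ✗
student=Gus: ✓ → 52
cs_sum = 72 + 91 + 43 + 52 = 258

econ_sum=326, credits_sum=122, cs_sum=258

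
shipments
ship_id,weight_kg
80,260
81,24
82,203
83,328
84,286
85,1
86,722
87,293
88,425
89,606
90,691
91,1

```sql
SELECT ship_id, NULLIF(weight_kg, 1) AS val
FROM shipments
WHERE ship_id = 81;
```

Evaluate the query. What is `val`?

24

ship_id = 81: weight_kg=24.
weight_kg=24 vs 1: differ → 24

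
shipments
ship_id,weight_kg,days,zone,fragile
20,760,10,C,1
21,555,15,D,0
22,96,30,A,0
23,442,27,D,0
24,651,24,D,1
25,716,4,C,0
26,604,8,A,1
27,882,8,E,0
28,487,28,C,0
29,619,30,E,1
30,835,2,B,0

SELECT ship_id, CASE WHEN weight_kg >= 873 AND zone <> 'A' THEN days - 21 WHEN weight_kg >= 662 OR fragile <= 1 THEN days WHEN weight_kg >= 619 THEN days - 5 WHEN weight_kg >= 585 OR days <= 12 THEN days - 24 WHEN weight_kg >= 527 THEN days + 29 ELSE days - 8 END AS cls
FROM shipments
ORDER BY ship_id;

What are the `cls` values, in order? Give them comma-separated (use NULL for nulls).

ship_id=20: weight_kg >= 662 OR fragile <= 1 → 10
ship_id=21: weight_kg >= 662 OR fragile <= 1 → 15
ship_id=22: weight_kg >= 662 OR fragile <= 1 → 30
ship_id=23: weight_kg >= 662 OR fragile <= 1 → 27
ship_id=24: weight_kg >= 662 OR fragile <= 1 → 24
ship_id=25: weight_kg >= 662 OR fragile <= 1 → 4
ship_id=26: weight_kg >= 662 OR fragile <= 1 → 8
ship_id=27: weight_kg >= 873 AND zone <> 'A' → -13
ship_id=28: weight_kg >= 662 OR fragile <= 1 → 28
ship_id=29: weight_kg >= 662 OR fragile <= 1 → 30
ship_id=30: weight_kg >= 662 OR fragile <= 1 → 2

10, 15, 30, 27, 24, 4, 8, -13, 28, 30, 2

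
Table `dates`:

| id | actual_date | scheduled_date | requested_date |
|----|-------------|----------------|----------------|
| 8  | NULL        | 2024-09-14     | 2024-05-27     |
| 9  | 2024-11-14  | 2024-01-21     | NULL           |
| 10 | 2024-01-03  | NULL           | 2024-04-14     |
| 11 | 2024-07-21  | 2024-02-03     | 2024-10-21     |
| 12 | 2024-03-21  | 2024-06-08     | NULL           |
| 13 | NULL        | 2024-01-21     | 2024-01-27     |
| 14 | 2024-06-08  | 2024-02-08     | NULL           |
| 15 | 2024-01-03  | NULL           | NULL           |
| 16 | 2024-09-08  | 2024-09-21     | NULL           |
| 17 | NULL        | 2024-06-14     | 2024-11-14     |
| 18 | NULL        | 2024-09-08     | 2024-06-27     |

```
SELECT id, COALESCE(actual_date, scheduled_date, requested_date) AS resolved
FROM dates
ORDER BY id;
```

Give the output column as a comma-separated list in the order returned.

2024-09-14, 2024-11-14, 2024-01-03, 2024-07-21, 2024-03-21, 2024-01-21, 2024-06-08, 2024-01-03, 2024-09-08, 2024-06-14, 2024-09-08

id=8: actual_date=NULL, scheduled_date=2024-09-14 → 2024-09-14
id=9: actual_date=2024-11-14 → 2024-11-14
id=10: actual_date=2024-01-03 → 2024-01-03
id=11: actual_date=2024-07-21 → 2024-07-21
id=12: actual_date=2024-03-21 → 2024-03-21
id=13: actual_date=NULL, scheduled_date=2024-01-21 → 2024-01-21
id=14: actual_date=2024-06-08 → 2024-06-08
id=15: actual_date=2024-01-03 → 2024-01-03
id=16: actual_date=2024-09-08 → 2024-09-08
id=17: actual_date=NULL, scheduled_date=2024-06-14 → 2024-06-14
id=18: actual_date=NULL, scheduled_date=2024-09-08 → 2024-09-08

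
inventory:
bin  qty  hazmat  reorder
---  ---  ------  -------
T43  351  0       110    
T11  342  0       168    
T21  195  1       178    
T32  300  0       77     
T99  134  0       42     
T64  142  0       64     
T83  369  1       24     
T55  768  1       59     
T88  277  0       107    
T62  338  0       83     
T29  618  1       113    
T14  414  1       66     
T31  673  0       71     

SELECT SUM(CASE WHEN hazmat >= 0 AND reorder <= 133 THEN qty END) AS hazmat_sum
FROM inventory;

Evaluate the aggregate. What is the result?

4384

bin=T43: ✓ → 351
bin=T11: ✗
bin=T21: ✗
bin=T32: ✓ → 300
bin=T99: ✓ → 134
bin=T64: ✓ → 142
bin=T83: ✓ → 369
bin=T55: ✓ → 768
bin=T88: ✓ → 277
bin=T62: ✓ → 338
bin=T29: ✓ → 618
bin=T14: ✓ → 414
bin=T31: ✓ → 673
hazmat_sum = 351 + 300 + 134 + 142 + 369 + 768 + 277 + 338 + 618 + 414 + 673 = 4384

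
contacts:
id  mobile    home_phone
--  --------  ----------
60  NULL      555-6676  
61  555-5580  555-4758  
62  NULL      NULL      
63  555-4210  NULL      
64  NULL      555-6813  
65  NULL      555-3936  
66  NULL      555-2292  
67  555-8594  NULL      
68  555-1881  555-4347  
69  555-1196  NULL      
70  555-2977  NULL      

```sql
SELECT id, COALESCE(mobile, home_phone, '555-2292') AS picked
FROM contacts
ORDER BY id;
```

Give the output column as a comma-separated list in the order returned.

id=60: mobile=NULL, home_phone=555-6676 → 555-6676
id=61: mobile=555-5580 → 555-5580
id=62: mobile=NULL, home_phone=NULL, → literal 555-2292 → 555-2292
id=63: mobile=555-4210 → 555-4210
id=64: mobile=NULL, home_phone=555-6813 → 555-6813
id=65: mobile=NULL, home_phone=555-3936 → 555-3936
id=66: mobile=NULL, home_phone=555-2292 → 555-2292
id=67: mobile=555-8594 → 555-8594
id=68: mobile=555-1881 → 555-1881
id=69: mobile=555-1196 → 555-1196
id=70: mobile=555-2977 → 555-2977

555-6676, 555-5580, 555-2292, 555-4210, 555-6813, 555-3936, 555-2292, 555-8594, 555-1881, 555-1196, 555-2977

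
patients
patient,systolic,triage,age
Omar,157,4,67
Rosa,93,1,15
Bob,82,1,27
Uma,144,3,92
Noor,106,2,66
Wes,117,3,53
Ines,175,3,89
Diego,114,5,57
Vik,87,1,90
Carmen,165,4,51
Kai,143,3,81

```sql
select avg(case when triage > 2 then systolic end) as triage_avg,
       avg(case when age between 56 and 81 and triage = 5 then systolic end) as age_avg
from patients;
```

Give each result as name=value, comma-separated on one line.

triage_avg=145, age_avg=114

[triage_avg: triage > 2]
patient=Omar: ✓ → 157
patient=Rosa: ✗
patient=Bob: ✗
patient=Uma: ✓ → 144
patient=Noor: ✗
patient=Wes: ✓ → 117
patient=Ines: ✓ → 175
patient=Diego: ✓ → 114
patient=Vik: ✗
patient=Carmen: ✓ → 165
patient=Kai: ✓ → 143
triage_avg = (157 + 144 + 117 + 175 + 114 + 165 + 143) / 7 = 145
—
[age_avg: age between 56 and 81 and triage = 5]
patient=Omar: ✗
patient=Rosa: ✗
patient=Bob: ✗
patient=Uma: ✗
patient=Noor: ✗
patient=Wes: ✗
patient=Ines: ✗
patient=Diego: ✓ → 114
patient=Vik: ✗
patient=Carmen: ✗
patient=Kai: ✗
age_avg = 114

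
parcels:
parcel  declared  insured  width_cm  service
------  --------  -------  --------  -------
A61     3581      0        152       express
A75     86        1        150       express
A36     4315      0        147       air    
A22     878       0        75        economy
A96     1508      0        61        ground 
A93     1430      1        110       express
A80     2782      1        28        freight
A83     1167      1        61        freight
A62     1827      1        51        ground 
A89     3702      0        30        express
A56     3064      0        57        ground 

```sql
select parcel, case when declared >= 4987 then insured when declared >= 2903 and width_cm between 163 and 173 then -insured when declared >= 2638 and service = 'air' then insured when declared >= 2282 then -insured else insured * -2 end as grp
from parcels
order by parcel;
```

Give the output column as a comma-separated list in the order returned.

parcel=A22: ELSE → 0
parcel=A36: declared >= 2638 and service = 'air' → 0
parcel=A56: declared >= 2282 → 0
parcel=A61: declared >= 2282 → 0
parcel=A62: ELSE → -2
parcel=A75: ELSE → -2
parcel=A80: declared >= 2282 → -1
parcel=A83: ELSE → -2
parcel=A89: declared >= 2282 → 0
parcel=A93: ELSE → -2
parcel=A96: ELSE → 0

0, 0, 0, 0, -2, -2, -1, -2, 0, -2, 0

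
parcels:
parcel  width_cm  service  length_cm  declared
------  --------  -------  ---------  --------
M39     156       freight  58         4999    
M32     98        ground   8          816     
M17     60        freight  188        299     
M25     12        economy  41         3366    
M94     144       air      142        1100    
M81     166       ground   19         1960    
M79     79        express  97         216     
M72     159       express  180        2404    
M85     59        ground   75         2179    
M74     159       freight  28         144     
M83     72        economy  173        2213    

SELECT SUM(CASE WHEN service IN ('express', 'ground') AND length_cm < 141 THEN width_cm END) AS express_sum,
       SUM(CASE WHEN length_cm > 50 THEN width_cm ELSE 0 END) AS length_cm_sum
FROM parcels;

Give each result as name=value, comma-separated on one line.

express_sum=402, length_cm_sum=729

[express_sum: service IN ('express', 'ground') AND length_cm < 141]
parcel=M39: ✗
parcel=M32: ✓ → 98
parcel=M17: ✗
parcel=M25: ✗
parcel=M94: ✗
parcel=M81: ✓ → 166
parcel=M79: ✓ → 79
parcel=M72: ✗
parcel=M85: ✓ → 59
parcel=M74: ✗
parcel=M83: ✗
express_sum = 98 + 166 + 79 + 59 = 402
—
[length_cm_sum: length_cm > 50]
parcel=M39: ✓ → 156
parcel=M32: ✗
parcel=M17: ✓ → 60
parcel=M25: ✗
parcel=M94: ✓ → 144
parcel=M81: ✗
parcel=M79: ✓ → 79
parcel=M72: ✓ → 159
parcel=M85: ✓ → 59
parcel=M74: ✗
parcel=M83: ✓ → 72
length_cm_sum = 156 + 60 + 144 + 79 + 159 + 59 + 72 = 729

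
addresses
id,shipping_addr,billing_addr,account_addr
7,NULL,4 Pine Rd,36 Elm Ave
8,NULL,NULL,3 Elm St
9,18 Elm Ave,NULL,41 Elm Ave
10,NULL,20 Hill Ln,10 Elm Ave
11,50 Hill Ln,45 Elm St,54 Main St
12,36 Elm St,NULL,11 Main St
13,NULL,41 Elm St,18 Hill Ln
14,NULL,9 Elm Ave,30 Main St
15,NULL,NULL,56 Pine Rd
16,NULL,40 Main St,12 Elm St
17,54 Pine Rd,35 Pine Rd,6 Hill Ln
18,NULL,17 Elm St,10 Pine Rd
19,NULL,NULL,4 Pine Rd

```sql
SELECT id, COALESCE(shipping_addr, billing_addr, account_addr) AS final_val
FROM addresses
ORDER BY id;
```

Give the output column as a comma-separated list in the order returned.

4 Pine Rd, 3 Elm St, 18 Elm Ave, 20 Hill Ln, 50 Hill Ln, 36 Elm St, 41 Elm St, 9 Elm Ave, 56 Pine Rd, 40 Main St, 54 Pine Rd, 17 Elm St, 4 Pine Rd

id=7: shipping_addr=NULL, billing_addr=4 Pine Rd → 4 Pine Rd
id=8: shipping_addr=NULL, billing_addr=NULL, account_addr=3 Elm St → 3 Elm St
id=9: shipping_addr=18 Elm Ave → 18 Elm Ave
id=10: shipping_addr=NULL, billing_addr=20 Hill Ln → 20 Hill Ln
id=11: shipping_addr=50 Hill Ln → 50 Hill Ln
id=12: shipping_addr=36 Elm St → 36 Elm St
id=13: shipping_addr=NULL, billing_addr=41 Elm St → 41 Elm St
id=14: shipping_addr=NULL, billing_addr=9 Elm Ave → 9 Elm Ave
id=15: shipping_addr=NULL, billing_addr=NULL, account_addr=56 Pine Rd → 56 Pine Rd
id=16: shipping_addr=NULL, billing_addr=40 Main St → 40 Main St
id=17: shipping_addr=54 Pine Rd → 54 Pine Rd
id=18: shipping_addr=NULL, billing_addr=17 Elm St → 17 Elm St
id=19: shipping_addr=NULL, billing_addr=NULL, account_addr=4 Pine Rd → 4 Pine Rd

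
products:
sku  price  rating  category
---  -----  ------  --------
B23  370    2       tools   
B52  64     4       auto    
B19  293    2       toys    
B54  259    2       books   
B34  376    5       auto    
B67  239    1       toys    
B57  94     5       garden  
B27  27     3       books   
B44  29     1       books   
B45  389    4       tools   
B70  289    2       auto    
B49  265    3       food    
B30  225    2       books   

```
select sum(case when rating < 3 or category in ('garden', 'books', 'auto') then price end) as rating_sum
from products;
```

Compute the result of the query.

sku=B23: ✓ → 370
sku=B52: ✓ → 64
sku=B19: ✓ → 293
sku=B54: ✓ → 259
sku=B34: ✓ → 376
sku=B67: ✓ → 239
sku=B57: ✓ → 94
sku=B27: ✓ → 27
sku=B44: ✓ → 29
sku=B45: ✗
sku=B70: ✓ → 289
sku=B49: ✗
sku=B30: ✓ → 225
rating_sum = 370 + 64 + 293 + 259 + 376 + 239 + 94 + 27 + 29 + 289 + 225 = 2265

2265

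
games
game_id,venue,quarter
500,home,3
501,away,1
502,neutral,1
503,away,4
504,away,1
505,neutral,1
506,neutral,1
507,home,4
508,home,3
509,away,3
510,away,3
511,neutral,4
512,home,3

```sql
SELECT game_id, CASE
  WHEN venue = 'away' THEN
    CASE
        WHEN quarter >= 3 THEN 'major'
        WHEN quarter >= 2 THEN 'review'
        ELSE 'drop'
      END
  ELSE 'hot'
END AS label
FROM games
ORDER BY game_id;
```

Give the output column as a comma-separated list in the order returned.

hot, drop, hot, major, drop, hot, hot, hot, hot, major, major, hot, hot

game_id=500: venue='home' → outer ELSE → hot
game_id=501: venue='away' → inner[ELSE] → drop
game_id=502: venue='neutral' → outer ELSE → hot
game_id=503: venue='away' → inner[quarter >= 3] → major
game_id=504: venue='away' → inner[ELSE] → drop
game_id=505: venue='neutral' → outer ELSE → hot
game_id=506: venue='neutral' → outer ELSE → hot
game_id=507: venue='home' → outer ELSE → hot
game_id=508: venue='home' → outer ELSE → hot
game_id=509: venue='away' → inner[quarter >= 3] → major
game_id=510: venue='away' → inner[quarter >= 3] → major
game_id=511: venue='neutral' → outer ELSE → hot
game_id=512: venue='home' → outer ELSE → hot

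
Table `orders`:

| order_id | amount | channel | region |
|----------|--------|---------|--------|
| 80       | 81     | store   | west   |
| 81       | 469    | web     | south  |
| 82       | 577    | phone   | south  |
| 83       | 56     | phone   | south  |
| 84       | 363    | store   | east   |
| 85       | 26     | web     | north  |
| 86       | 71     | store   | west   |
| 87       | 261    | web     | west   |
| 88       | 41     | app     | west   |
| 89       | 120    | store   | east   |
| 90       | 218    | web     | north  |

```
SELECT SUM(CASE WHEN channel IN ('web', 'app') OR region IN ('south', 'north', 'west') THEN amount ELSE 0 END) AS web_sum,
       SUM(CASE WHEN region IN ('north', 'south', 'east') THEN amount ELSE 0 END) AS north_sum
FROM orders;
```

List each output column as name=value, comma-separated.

web_sum=1800, north_sum=1829

[web_sum: channel IN ('web', 'app') OR region IN ('south', 'north', 'west')]
order_id=80: ✓ → 81
order_id=81: ✓ → 469
order_id=82: ✓ → 577
order_id=83: ✓ → 56
order_id=84: ✗
order_id=85: ✓ → 26
order_id=86: ✓ → 71
order_id=87: ✓ → 261
order_id=88: ✓ → 41
order_id=89: ✗
order_id=90: ✓ → 218
web_sum = 81 + 469 + 577 + 56 + 26 + 71 + 261 + 41 + 218 = 1800
—
[north_sum: region IN ('north', 'south', 'east')]
order_id=80: ✗
order_id=81: ✓ → 469
order_id=82: ✓ → 577
order_id=83: ✓ → 56
order_id=84: ✓ → 363
order_id=85: ✓ → 26
order_id=86: ✗
order_id=87: ✗
order_id=88: ✗
order_id=89: ✓ → 120
order_id=90: ✓ → 218
north_sum = 469 + 577 + 56 + 363 + 26 + 120 + 218 = 1829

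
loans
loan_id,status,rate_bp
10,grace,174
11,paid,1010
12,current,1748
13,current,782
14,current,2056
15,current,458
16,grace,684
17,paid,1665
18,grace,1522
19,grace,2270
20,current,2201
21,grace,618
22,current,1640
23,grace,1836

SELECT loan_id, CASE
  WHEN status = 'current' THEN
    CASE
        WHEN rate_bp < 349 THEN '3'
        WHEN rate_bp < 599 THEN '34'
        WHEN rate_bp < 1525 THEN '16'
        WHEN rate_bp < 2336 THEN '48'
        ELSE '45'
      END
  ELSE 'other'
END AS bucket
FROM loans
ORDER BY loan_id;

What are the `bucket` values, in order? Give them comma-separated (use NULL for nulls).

loan_id=10: status='grace' → outer ELSE → other
loan_id=11: status='paid' → outer ELSE → other
loan_id=12: status='current' → inner[rate_bp < 2336] → 48
loan_id=13: status='current' → inner[rate_bp < 1525] → 16
loan_id=14: status='current' → inner[rate_bp < 2336] → 48
loan_id=15: status='current' → inner[rate_bp < 599] → 34
loan_id=16: status='grace' → outer ELSE → other
loan_id=17: status='paid' → outer ELSE → other
loan_id=18: status='grace' → outer ELSE → other
loan_id=19: status='grace' → outer ELSE → other
loan_id=20: status='current' → inner[rate_bp < 2336] → 48
loan_id=21: status='grace' → outer ELSE → other
loan_id=22: status='current' → inner[rate_bp < 2336] → 48
loan_id=23: status='grace' → outer ELSE → other

other, other, 48, 16, 48, 34, other, other, other, other, 48, other, 48, other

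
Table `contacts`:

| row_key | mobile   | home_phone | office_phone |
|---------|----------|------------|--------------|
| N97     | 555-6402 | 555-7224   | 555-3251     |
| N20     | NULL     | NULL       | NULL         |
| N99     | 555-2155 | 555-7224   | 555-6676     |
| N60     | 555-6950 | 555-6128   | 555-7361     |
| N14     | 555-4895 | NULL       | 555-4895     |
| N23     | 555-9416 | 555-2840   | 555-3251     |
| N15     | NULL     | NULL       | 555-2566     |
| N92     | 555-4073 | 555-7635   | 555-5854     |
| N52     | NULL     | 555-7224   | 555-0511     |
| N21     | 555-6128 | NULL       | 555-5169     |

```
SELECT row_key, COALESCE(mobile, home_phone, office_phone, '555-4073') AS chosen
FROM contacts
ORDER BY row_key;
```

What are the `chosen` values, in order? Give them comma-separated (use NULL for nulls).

555-4895, 555-2566, 555-4073, 555-6128, 555-9416, 555-7224, 555-6950, 555-4073, 555-6402, 555-2155

row_key=N14: mobile=555-4895 → 555-4895
row_key=N15: mobile=NULL, home_phone=NULL, office_phone=555-2566 → 555-2566
row_key=N20: mobile=NULL, home_phone=NULL, office_phone=NULL, → literal 555-4073 → 555-4073
row_key=N21: mobile=555-6128 → 555-6128
row_key=N23: mobile=555-9416 → 555-9416
row_key=N52: mobile=NULL, home_phone=555-7224 → 555-7224
row_key=N60: mobile=555-6950 → 555-6950
row_key=N92: mobile=555-4073 → 555-4073
row_key=N97: mobile=555-6402 → 555-6402
row_key=N99: mobile=555-2155 → 555-2155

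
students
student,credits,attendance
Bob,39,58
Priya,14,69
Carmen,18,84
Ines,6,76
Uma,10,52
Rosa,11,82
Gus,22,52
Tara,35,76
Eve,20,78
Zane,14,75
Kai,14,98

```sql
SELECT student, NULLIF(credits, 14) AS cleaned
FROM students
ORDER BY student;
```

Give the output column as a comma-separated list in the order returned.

student=Bob: credits=39 vs 14: differ → 39
student=Carmen: credits=18 vs 14: differ → 18
student=Eve: credits=20 vs 14: differ → 20
student=Gus: credits=22 vs 14: differ → 22
student=Ines: credits=6 vs 14: differ → 6
student=Kai: credits=14 vs 14: equal → NULL
student=Priya: credits=14 vs 14: equal → NULL
student=Rosa: credits=11 vs 14: differ → 11
student=Tara: credits=35 vs 14: differ → 35
student=Uma: credits=10 vs 14: differ → 10
student=Zane: credits=14 vs 14: equal → NULL

39, 18, 20, 22, 6, NULL, NULL, 11, 35, 10, NULL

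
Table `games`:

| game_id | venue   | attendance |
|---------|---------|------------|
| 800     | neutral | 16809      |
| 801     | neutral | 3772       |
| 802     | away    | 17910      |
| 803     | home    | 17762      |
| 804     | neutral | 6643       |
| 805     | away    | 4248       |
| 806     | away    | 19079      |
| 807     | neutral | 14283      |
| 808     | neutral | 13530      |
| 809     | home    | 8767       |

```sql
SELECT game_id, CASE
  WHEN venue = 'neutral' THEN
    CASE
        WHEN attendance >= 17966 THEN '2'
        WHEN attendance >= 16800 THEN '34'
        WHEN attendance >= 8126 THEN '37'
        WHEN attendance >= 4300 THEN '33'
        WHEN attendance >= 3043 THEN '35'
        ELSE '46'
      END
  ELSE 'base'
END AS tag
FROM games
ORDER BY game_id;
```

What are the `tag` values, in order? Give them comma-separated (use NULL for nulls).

34, 35, base, base, 33, base, base, 37, 37, base

game_id=800: venue='neutral' → inner[attendance >= 16800] → 34
game_id=801: venue='neutral' → inner[attendance >= 3043] → 35
game_id=802: venue='away' → outer ELSE → base
game_id=803: venue='home' → outer ELSE → base
game_id=804: venue='neutral' → inner[attendance >= 4300] → 33
game_id=805: venue='away' → outer ELSE → base
game_id=806: venue='away' → outer ELSE → base
game_id=807: venue='neutral' → inner[attendance >= 8126] → 37
game_id=808: venue='neutral' → inner[attendance >= 8126] → 37
game_id=809: venue='home' → outer ELSE → base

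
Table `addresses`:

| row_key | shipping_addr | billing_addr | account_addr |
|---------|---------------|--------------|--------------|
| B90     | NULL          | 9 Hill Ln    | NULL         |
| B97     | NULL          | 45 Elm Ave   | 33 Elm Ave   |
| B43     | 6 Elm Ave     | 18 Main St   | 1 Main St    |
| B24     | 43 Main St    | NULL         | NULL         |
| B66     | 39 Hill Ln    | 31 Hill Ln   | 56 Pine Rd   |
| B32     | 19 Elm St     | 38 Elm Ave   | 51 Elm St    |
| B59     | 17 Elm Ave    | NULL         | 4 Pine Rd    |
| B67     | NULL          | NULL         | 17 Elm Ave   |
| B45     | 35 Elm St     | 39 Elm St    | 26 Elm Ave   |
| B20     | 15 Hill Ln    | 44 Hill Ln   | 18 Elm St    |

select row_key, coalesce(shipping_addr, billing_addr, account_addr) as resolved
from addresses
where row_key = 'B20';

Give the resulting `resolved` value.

row_key = B20: shipping_addr=15 Hill Ln, billing_addr=44 Hill Ln, account_addr=18 Elm St.
shipping_addr=15 Hill Ln → 15 Hill Ln

15 Hill Ln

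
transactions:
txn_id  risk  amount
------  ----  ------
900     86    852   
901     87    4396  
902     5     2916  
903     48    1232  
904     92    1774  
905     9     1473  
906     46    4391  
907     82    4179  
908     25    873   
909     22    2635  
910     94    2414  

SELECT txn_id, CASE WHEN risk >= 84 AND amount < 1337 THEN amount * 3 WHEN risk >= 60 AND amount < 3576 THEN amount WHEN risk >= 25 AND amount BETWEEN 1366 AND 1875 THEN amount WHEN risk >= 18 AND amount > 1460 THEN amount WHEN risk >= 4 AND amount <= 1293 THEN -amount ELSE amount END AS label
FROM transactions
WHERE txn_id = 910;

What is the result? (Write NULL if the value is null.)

2414

txn_id = 910: risk=94, amount=2414.
risk >= 84 AND amount < 1337 → false
risk >= 60 AND amount < 3576 → true → 2414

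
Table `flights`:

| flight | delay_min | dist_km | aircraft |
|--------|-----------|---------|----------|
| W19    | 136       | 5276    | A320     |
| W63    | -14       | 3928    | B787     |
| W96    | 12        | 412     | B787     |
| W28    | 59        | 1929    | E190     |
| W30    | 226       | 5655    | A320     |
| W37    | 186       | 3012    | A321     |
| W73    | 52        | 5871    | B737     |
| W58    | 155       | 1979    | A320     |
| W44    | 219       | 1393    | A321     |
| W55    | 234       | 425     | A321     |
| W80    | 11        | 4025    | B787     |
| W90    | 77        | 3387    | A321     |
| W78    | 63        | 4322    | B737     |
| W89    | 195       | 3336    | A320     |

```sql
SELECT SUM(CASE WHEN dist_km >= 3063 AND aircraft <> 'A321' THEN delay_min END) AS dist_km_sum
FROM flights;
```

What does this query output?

669

flight=W19: ✓ → 136
flight=W63: ✓ → -14
flight=W96: ✗
flight=W28: ✗
flight=W30: ✓ → 226
flight=W37: ✗
flight=W73: ✓ → 52
flight=W58: ✗
flight=W44: ✗
flight=W55: ✗
flight=W80: ✓ → 11
flight=W90: ✗
flight=W78: ✓ → 63
flight=W89: ✓ → 195
dist_km_sum = 136 + -14 + 226 + 52 + 11 + 63 + 195 = 669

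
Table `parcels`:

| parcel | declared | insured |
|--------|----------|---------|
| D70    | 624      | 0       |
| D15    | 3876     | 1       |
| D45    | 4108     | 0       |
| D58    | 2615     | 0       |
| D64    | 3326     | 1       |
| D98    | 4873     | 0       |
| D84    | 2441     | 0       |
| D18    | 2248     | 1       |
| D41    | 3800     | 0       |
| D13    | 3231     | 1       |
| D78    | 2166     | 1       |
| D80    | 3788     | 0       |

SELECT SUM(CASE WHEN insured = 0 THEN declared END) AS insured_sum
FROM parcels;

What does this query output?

parcel=D70: ✓ → 624
parcel=D15: ✗
parcel=D45: ✓ → 4108
parcel=D58: ✓ → 2615
parcel=D64: ✗
parcel=D98: ✓ → 4873
parcel=D84: ✓ → 2441
parcel=D18: ✗
parcel=D41: ✓ → 3800
parcel=D13: ✗
parcel=D78: ✗
parcel=D80: ✓ → 3788
insured_sum = 624 + 4108 + 2615 + 4873 + 2441 + 3800 + 3788 = 22249

22249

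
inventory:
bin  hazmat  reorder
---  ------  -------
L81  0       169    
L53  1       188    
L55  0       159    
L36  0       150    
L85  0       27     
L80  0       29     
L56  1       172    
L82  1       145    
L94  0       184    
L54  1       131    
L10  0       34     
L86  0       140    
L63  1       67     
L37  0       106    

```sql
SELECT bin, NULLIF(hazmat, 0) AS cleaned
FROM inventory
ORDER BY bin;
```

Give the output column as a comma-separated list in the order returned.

NULL, NULL, NULL, 1, 1, NULL, 1, 1, NULL, NULL, 1, NULL, NULL, NULL

bin=L10: hazmat=0 vs 0: equal → NULL
bin=L36: hazmat=0 vs 0: equal → NULL
bin=L37: hazmat=0 vs 0: equal → NULL
bin=L53: hazmat=1 vs 0: differ → 1
bin=L54: hazmat=1 vs 0: differ → 1
bin=L55: hazmat=0 vs 0: equal → NULL
bin=L56: hazmat=1 vs 0: differ → 1
bin=L63: hazmat=1 vs 0: differ → 1
bin=L80: hazmat=0 vs 0: equal → NULL
bin=L81: hazmat=0 vs 0: equal → NULL
bin=L82: hazmat=1 vs 0: differ → 1
bin=L85: hazmat=0 vs 0: equal → NULL
bin=L86: hazmat=0 vs 0: equal → NULL
bin=L94: hazmat=0 vs 0: equal → NULL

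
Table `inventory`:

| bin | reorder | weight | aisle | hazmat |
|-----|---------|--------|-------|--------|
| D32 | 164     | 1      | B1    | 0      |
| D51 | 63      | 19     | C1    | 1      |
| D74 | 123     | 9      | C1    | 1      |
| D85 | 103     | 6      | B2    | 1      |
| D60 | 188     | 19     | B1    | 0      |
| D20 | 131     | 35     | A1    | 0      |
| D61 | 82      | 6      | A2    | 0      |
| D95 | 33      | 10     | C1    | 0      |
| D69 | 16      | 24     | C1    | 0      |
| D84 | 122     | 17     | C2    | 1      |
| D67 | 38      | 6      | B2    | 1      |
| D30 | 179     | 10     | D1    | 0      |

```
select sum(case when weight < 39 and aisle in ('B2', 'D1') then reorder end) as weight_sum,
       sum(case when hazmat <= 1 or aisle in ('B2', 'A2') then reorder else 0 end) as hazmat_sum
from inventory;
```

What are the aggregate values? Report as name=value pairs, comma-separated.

weight_sum=320, hazmat_sum=1242

[weight_sum: weight < 39 and aisle in ('B2', 'D1')]
bin=D32: ✗
bin=D51: ✗
bin=D74: ✗
bin=D85: ✓ → 103
bin=D60: ✗
bin=D20: ✗
bin=D61: ✗
bin=D95: ✗
bin=D69: ✗
bin=D84: ✗
bin=D67: ✓ → 38
bin=D30: ✓ → 179
weight_sum = 103 + 38 + 179 = 320
—
[hazmat_sum: hazmat <= 1 or aisle in ('B2', 'A2')]
bin=D32: ✓ → 164
bin=D51: ✓ → 63
bin=D74: ✓ → 123
bin=D85: ✓ → 103
bin=D60: ✓ → 188
bin=D20: ✓ → 131
bin=D61: ✓ → 82
bin=D95: ✓ → 33
bin=D69: ✓ → 16
bin=D84: ✓ → 122
bin=D67: ✓ → 38
bin=D30: ✓ → 179
hazmat_sum = 164 + 63 + 123 + 103 + 188 + 131 + 82 + 33 + 16 + 122 + 38 + 179 = 1242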